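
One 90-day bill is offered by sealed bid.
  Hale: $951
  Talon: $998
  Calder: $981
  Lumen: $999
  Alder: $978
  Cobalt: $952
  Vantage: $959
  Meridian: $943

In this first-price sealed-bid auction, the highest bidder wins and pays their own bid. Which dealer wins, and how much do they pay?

First-price sealed-bid auction: the highest bidder wins and pays their own bid.
Bids ranked: 999 (Lumen) > 998 (Talon) > 981 (Calder) > 978 (Alder) > 959 (Vantage) > 952 (Cobalt) > …
First-price: Lumen pays what they bid, $999.

Lumen pays $999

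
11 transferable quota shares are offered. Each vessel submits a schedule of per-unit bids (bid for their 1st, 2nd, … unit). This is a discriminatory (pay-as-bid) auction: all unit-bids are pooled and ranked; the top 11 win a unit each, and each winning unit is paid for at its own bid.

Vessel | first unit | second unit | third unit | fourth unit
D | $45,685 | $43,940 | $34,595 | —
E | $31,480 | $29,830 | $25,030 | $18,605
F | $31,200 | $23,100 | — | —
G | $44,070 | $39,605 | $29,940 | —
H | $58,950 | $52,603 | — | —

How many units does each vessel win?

D 3, E 2, F 1, G 3, H 2

Pooled unit-bids ranked (top 11): 58,950 (H-1), 52,603 (H-2), 45,685 (D-1), 44,070 (G-1), 43,940 (D-2), 39,605 (G-2), 34,595 (D-3), 31,480 (E-1), 31,200 (F-1), 29,940 (G-3), 29,830 (E-2)
Next rejected bid: $25,030 (not a price — pay-as-bid).
Allocation: D 3, E 2, F 1, G 3, H 2.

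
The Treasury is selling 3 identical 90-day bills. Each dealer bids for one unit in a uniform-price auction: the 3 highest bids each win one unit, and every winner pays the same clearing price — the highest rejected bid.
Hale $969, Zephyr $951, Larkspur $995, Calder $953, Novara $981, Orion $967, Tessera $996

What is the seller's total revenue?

Total revenue: $2,907

Bids ranked high→low: 996 (Tessera), 995 (Larkspur), 981 (Novara), 969 (Hale), 967 (Orion), …
Top 3: Tessera, Larkspur, Novara.
First losing bid is Hale's $969, which sets the uniform price.
Total revenue = 3 × $969 = $2,907.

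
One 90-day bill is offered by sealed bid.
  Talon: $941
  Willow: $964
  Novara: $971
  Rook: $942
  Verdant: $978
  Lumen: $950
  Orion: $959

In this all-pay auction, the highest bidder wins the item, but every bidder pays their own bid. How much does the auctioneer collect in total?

Total revenue: $6,705

Rule: the highest bidder wins the item, but every bidder pays their own bid.
Sorting bids: 978 (Verdant) > 971 (Novara) > 964 (Willow) > 959 (Orion) > 950 (Lumen) > 942 (Rook) > …
Every bidder forfeits their bid regardless of winning.
Revenue = 941 + 964 + 971 + 942 + 978 + 950 + 959 = $6,705.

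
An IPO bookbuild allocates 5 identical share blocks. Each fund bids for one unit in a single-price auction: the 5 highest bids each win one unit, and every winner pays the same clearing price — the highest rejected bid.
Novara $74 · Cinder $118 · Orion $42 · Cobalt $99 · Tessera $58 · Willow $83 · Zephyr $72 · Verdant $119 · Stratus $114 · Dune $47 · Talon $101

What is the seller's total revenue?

Ordering the bids: 119 (Verdant), 118 (Cinder), 114 (Stratus), 101 (Talon), 99 (Cobalt), 83 (Willow), 74 (Novara), …
Winners (5 units): Verdant, Cinder, Stratus, Talon, Cobalt.
Clearing price = highest rejected bid = $83.
Total revenue = 5 × $83 = $415.

Total revenue: $415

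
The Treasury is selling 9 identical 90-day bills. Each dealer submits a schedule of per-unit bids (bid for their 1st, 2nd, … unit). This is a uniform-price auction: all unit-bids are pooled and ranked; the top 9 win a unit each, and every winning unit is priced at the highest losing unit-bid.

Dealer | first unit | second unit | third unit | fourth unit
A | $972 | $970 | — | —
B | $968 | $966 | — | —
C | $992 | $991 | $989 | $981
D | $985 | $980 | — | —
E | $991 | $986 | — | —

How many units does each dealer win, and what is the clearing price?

Merging the schedules and taking the best 9: 992 (C-1), 991 (C-2), 991 (E-1), 989 (C-3), 986 (E-2), 985 (D-1), 981 (C-4), 980 (D-2), 972 (A-1)
Highest rejected unit-bid = $970.
Allocation: A 1, C 4, D 2, E 2.

A 1, C 4, D 2, E 2; clearing price $970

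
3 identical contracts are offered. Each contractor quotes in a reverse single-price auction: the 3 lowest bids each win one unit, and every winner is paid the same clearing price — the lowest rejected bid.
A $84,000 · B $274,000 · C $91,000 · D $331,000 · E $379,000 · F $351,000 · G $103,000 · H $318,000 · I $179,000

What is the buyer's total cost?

Sorting: 84,000 (A), 91,000 (C), 103,000 (G), 179,000 (I), 274,000 (B), …
Lowest 3: A, C, G.
First losing bid is I's $179,000, which sets the uniform price.
Total cost = 3 × $179,000 = $537,000.

Total cost: $537,000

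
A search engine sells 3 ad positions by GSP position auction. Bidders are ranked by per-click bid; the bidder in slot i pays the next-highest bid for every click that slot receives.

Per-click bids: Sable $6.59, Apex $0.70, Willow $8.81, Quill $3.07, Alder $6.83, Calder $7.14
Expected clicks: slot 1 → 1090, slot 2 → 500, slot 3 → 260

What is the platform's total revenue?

Sorting advertisers: $8.81 (Willow) > $7.14 (Calder) > $6.83 (Alder) > $6.59 (Sable) > …
Slot 1: Willow pays $7.14 × 1090 = $7782.60
Slot 2: Calder pays $6.83 × 500 = $3415.00
Slot 3: Alder pays $6.59 × 260 = $1713.40
Total = $12911.00

Total revenue: $12911.00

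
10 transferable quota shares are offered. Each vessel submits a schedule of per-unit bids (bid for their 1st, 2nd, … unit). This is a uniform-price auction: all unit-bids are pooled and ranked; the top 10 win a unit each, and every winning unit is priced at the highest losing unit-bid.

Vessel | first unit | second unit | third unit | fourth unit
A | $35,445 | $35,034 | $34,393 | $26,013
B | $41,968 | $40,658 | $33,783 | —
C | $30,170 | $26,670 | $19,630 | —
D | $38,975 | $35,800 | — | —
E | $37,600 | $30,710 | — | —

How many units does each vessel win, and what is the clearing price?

A 3, B 3, D 2, E 2; clearing price $30,170

Pooled unit-bids ranked (top 10): 41,968 (B-1), 40,658 (B-2), 38,975 (D-1), 37,600 (E-1), 35,800 (D-2), 35,445 (A-1), 35,034 (A-2), 34,393 (A-3), 33,783 (B-3), 30,710 (E-2)
Highest rejected unit-bid = $30,170.
Allocation: A 3, B 3, D 2, E 2.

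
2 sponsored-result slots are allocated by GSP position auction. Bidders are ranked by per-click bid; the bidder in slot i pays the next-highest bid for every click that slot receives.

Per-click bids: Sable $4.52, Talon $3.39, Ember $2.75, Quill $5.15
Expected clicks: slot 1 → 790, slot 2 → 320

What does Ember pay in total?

Sorting advertisers: $5.15 (Quill) > $4.52 (Sable) > $3.39 (Talon) > …
Ember ranks below slot 2 → no slot, pays nothing.

Ember pays $0.00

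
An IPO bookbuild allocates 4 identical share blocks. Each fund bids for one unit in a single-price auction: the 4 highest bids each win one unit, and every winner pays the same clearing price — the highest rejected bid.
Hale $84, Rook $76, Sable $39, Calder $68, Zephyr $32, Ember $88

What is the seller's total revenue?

Sorting: 88 (Ember), 84 (Hale), 76 (Rook), 68 (Calder), 39 (Sable), 32 (Zephyr)
Winners (4 units): Ember, Hale, Rook, Calder.
Clearing price = highest rejected bid = $39.
Total revenue = 4 × $39 = $156.

Total revenue: $156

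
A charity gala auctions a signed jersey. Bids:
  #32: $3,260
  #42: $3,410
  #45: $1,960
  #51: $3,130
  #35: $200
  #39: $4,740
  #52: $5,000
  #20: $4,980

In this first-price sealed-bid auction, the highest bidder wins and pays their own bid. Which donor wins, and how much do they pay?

#52 pays $5,000

Rule: the highest bidder wins and pays their own bid.
Sorting bids: 5,000 (#52) > 4,980 (#20) > 4,740 (#39) > 3,410 (#42) > 3,260 (#32) > 3,130 (#51) > …
First-price: #52 pays what they bid, $5,000.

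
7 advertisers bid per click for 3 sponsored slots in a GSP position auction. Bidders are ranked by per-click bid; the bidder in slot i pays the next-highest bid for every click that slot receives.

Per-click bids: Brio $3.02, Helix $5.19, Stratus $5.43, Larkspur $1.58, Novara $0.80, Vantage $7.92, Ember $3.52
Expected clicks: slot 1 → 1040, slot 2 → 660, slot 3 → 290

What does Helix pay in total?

Helix pays $1020.80

Ranked by bid: $7.92 (Vantage) > $5.43 (Stratus) > $5.19 (Helix) > $3.52 (Ember) > …
Helix holds slot 3 → pays next bid $3.52 × 290 clicks = $1020.80.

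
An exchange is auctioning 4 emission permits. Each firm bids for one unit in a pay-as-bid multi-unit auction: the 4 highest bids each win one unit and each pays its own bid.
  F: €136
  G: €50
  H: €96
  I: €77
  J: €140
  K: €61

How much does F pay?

F pays €136

Bids ranked high→low: 140 (J), 136 (F), 96 (H), 77 (I), 61 (K), 50 (G)
Winners (4 units): J, F, H, I.
F wins → own bid €136.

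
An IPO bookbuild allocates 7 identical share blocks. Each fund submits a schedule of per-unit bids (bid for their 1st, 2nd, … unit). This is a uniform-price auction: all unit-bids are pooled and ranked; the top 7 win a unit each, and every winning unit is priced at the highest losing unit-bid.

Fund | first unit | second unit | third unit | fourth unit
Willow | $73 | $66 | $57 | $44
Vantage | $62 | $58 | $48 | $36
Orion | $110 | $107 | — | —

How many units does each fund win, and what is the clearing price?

Pooled unit-bids ranked (top 7): 110 (Orion-1), 107 (Orion-2), 73 (Willow-1), 66 (Willow-2), 62 (Vantage-1), 58 (Vantage-2), 57 (Willow-3)
Highest rejected unit-bid = $48.
Allocation: Orion 2, Vantage 2, Willow 3.

Orion 2, Vantage 2, Willow 3; clearing price $48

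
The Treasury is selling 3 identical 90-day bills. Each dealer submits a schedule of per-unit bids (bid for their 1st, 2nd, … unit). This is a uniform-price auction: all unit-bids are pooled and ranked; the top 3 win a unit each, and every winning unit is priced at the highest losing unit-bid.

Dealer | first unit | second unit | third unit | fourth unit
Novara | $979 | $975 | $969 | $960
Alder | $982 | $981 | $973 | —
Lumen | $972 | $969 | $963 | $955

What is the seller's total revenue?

Merging the schedules and taking the best 3: 982 (Alder-1), 981 (Alder-2), 979 (Novara-1)
The (k+1)-th unit-bid is $975.
Allocation: Alder 2, Novara 1. Every unit priced at $975.
Revenue = 3 × 975 = $2,925.

Total revenue: $2,925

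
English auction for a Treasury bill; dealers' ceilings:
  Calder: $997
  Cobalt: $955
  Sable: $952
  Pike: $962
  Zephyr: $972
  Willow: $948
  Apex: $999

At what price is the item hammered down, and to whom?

Rule: the price rises until one bidder remains; the winner pays the price at which the last rival dropped out.
Sorting limits: 999 (Apex) > 997 (Calder) > 972 (Zephyr) > 962 (Pike) > 955 (Cobalt) > 952 (Sable) > …
Calder is the last rival to drop out, at $997; Apex remains and wins at that price.

Apex wins at $997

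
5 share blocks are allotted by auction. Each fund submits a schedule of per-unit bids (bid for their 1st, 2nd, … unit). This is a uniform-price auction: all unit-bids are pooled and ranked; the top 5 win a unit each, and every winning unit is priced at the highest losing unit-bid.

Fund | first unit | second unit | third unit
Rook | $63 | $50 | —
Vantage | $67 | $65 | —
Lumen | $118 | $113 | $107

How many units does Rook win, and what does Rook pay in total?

Merging the schedules and taking the best 5: 118 (Lumen-1), 113 (Lumen-2), 107 (Lumen-3), 67 (Vantage-1), 65 (Vantage-2)
Highest rejected unit-bid = $63.
Rook wins 0 unit(s) at $63 each.

Rook: 0 units, pays $0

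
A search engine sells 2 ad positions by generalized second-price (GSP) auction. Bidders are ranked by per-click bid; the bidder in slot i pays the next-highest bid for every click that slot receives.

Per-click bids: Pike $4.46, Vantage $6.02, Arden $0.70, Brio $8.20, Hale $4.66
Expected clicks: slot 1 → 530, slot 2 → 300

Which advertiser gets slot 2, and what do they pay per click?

Sorting advertisers: $8.20 (Brio) > $6.02 (Vantage) > $4.66 (Hale) > …
Slot 2 goes to the second-ranked bidder, Vantage, who pays the next bid down: $4.66/click.

Vantage; $4.66 per click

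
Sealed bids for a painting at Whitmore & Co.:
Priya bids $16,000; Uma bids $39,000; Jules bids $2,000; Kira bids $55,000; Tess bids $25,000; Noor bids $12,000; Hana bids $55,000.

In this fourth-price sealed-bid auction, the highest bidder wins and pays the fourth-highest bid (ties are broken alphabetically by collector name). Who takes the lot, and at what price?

Hana pays $25,000

Rule: the highest bidder wins and pays the fourth-highest bid.
Sorting bids: 55,000 (Hana) > 55,000 (Kira) > 39,000 (Uma) > 25,000 (Tess) > 16,000 (Priya) > 12,000 (Noor) > …
Tie at $55,000 → Hana wins by tie-break.
Hana is highest; pays the fourth-highest bid, $25,000.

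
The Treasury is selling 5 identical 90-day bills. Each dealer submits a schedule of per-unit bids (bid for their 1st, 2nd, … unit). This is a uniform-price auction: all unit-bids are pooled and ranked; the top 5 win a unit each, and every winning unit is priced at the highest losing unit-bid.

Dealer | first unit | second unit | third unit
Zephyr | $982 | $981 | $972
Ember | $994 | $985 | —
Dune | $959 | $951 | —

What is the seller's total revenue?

Merging the schedules and taking the best 5: 994 (Ember-1), 985 (Ember-2), 982 (Zephyr-1), 981 (Zephyr-2), 972 (Zephyr-3)
Highest rejected unit-bid = $959.
Allocation: Ember 2, Zephyr 3. Every unit priced at $959.
Revenue = 5 × 959 = $4,795.

Total revenue: $4,795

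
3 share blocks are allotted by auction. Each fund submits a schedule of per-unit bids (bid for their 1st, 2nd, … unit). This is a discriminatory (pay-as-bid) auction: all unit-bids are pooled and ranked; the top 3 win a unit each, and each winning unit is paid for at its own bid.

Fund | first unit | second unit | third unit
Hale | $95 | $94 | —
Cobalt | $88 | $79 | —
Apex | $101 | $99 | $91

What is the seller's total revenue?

Total revenue: $295

All unit-bids, highest first — top 3: 101 (Apex-1), 99 (Apex-2), 95 (Hale-1)
Next rejected bid: $94 (not a price — pay-as-bid).
Each winning unit pays its own bid.
Revenue = 101 + 99 + 95 = $295.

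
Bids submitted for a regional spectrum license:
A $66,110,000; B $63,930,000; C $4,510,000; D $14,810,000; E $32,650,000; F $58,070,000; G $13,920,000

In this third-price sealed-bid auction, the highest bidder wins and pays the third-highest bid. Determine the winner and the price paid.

Bids in order: 66,110,000 (A) > 63,930,000 (B) > 58,070,000 (F) > 32,650,000 (E) > 14,810,000 (D) > 13,920,000 (G) > …
A is highest; pays the third-highest bid, $58,070,000.

A pays $58,070,000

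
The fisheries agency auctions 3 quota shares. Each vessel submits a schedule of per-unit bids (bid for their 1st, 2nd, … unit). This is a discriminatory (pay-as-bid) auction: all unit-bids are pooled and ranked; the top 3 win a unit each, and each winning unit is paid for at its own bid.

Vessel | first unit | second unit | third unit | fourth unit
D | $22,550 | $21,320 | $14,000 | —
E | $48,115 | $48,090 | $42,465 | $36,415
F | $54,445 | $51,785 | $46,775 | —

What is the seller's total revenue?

Total revenue: $154,345

Merging the schedules and taking the best 3: 54,445 (F-1), 51,785 (F-2), 48,115 (E-1)
Next rejected bid: $48,090 (not a price — pay-as-bid).
Each winning unit pays its own bid.
Revenue = 54,445 + 51,785 + 48,115 = $154,345.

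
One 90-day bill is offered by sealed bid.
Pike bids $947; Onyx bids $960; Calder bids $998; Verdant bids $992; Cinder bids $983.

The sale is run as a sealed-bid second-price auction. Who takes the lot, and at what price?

Calder pays $992

Bids ranked: 998 (Calder) > 992 (Verdant) > 983 (Cinder) > 960 (Onyx) > 947 (Pike)
Calder is highest; pays the second-highest bid, $992.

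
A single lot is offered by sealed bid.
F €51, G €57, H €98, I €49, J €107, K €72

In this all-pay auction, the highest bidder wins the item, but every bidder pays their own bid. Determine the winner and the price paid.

Rule: the highest bidder wins the item, but every bidder pays their own bid.
Bids in order: 107 (J) > 98 (H) > 72 (K) > 57 (G) > 51 (F) > 49 (I)
J is highest and takes the item; every bidder forfeits their bid.

J pays €107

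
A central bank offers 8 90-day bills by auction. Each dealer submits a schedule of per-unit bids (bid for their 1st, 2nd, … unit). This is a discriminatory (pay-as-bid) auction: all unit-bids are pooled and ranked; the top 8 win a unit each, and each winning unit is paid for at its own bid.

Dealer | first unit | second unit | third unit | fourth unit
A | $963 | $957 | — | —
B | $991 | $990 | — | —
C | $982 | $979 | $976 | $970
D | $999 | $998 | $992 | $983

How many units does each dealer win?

Pooled unit-bids ranked (top 8): 999 (D-1), 998 (D-2), 992 (D-3), 991 (B-1), 990 (B-2), 983 (D-4), 982 (C-1), 979 (C-2)
Next rejected bid: $976 (not a price — pay-as-bid).
Allocation: B 2, C 2, D 4.

B 2, C 2, D 4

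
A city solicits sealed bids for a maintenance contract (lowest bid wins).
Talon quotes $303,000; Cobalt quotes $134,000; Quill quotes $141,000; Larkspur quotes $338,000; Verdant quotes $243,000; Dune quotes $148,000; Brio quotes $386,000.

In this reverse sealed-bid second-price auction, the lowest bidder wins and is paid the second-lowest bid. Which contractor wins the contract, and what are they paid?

Bids ranked: 134,000 (Cobalt) < 141,000 (Quill) < 148,000 (Dune) < 243,000 (Verdant) < 303,000 (Talon) < 338,000 (Larkspur) < …
Cobalt is lowest; is paid the second-lowest bid, $141,000.

Cobalt is paid $141,000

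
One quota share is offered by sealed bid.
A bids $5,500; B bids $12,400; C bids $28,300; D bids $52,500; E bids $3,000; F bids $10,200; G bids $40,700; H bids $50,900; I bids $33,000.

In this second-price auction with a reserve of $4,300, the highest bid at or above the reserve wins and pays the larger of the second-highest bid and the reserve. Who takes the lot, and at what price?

D pays $50,900

Bids in order: 52,500 (D) > 50,900 (H) > 40,700 (G) > 33,000 (I) > 28,300 (C) > 12,400 (B) > …
Highest eligible bid: D at $52,500.
max(second-highest $50,900, reserve $4,300) = $50,900; the reserve does not bind.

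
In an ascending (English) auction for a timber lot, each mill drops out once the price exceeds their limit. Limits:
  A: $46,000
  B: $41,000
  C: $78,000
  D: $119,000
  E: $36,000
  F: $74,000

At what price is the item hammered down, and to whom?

D wins at $78,000

Limits in order: 119,000 (D) > 78,000 (C) > 74,000 (F) > 46,000 (A) > 41,000 (B) > 36,000 (E)
Bidding ends when C exits at $78,000; D takes it.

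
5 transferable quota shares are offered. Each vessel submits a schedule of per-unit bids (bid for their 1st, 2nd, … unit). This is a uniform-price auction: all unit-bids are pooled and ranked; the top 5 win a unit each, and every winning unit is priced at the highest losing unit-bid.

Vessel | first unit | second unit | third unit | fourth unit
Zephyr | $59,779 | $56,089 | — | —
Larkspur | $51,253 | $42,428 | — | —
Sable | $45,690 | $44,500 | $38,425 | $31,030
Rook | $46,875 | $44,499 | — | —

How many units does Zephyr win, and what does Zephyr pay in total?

Zephyr: 2 units, pays $89,000

Merging the schedules and taking the best 5: 59,779 (Zephyr-1), 56,089 (Zephyr-2), 51,253 (Larkspur-1), 46,875 (Rook-1), 45,690 (Sable-1)
Highest rejected unit-bid = $44,500.
Zephyr wins 2 unit(s) at $44,500 each.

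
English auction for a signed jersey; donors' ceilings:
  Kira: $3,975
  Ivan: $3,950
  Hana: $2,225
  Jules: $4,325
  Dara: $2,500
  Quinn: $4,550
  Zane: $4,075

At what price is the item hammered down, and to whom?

Quinn wins at $4,325

Rule: the price rises until one bidder remains; the winner pays the price at which the last rival dropped out.
Sorting limits: 4,550 (Quinn) > 4,325 (Jules) > 4,075 (Zane) > 3,975 (Kira) > 3,950 (Ivan) > 2,500 (Dara) > …
Jules is the last rival to drop out, at $4,325; Quinn remains and wins at that price.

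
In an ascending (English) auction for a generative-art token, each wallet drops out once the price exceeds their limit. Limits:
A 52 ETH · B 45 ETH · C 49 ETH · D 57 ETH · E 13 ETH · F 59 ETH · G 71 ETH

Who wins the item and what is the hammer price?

Sorting limits: 71 (G) > 59 (F) > 57 (D) > 52 (A) > 49 (C) > 45 (B) > …
Once the price passes 59 ETH, only G is left; the hammer falls at F's limit of 59 ETH.

G wins at 59 ETH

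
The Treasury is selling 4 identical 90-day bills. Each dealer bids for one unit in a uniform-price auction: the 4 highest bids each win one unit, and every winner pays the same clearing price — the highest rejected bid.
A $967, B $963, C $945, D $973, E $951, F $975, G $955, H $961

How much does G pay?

Bids ranked high→low: 975 (F), 973 (D), 967 (A), 963 (B), 961 (H), 955 (G), …
The 4 highest are F, D, A, B.
Highest unsuccessful bid: $961 → clearing price.
G does not win → pays $0.

G pays $0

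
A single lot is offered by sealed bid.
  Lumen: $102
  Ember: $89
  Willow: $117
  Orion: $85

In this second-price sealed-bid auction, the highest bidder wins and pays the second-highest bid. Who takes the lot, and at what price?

Willow pays $102

Second-price sealed-bid auction: the highest bidder wins and pays the second-highest bid.
Sorting bids: 117 (Willow) > 102 (Lumen) > 89 (Ember) > 85 (Orion)
Second-price: Willow pays Lumen's bid of $102.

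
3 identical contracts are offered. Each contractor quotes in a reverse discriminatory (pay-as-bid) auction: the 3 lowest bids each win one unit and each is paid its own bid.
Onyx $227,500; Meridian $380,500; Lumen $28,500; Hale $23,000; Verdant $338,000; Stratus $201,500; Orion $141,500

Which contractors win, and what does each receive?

Hale $23,000, Lumen $28,500, Orion $141,500

Bids ranked low→high: 23,000 (Hale), 28,500 (Lumen), 141,500 (Orion), 201,500 (Stratus), 227,500 (Onyx), …
Lowest 3: Hale, Lumen, Orion.
Each winner is paid its own bid: Hale $23,000, Lumen $28,500, Orion $141,500.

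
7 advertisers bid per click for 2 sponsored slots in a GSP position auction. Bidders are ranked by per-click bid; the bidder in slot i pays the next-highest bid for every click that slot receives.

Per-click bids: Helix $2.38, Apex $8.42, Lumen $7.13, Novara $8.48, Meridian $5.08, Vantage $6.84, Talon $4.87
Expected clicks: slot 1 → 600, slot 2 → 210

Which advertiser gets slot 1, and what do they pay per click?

Novara; $8.42 per click

Sorting advertisers: $8.48 (Novara) > $8.42 (Apex) > $7.13 (Lumen) > …
Slot 1 goes to the first-ranked bidder, Novara, who pays the next bid down: $8.42/click.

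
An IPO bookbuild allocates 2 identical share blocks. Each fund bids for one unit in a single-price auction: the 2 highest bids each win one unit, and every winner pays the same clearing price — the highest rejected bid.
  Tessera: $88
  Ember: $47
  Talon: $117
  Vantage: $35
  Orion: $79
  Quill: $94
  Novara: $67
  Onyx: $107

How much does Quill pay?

Ordering the bids: 117 (Talon), 107 (Onyx), 94 (Quill), 88 (Tessera), …
The 2 highest are Talon, Onyx.
Clearing price = highest rejected bid = $94.
Quill does not win → pays $0.

Quill pays $0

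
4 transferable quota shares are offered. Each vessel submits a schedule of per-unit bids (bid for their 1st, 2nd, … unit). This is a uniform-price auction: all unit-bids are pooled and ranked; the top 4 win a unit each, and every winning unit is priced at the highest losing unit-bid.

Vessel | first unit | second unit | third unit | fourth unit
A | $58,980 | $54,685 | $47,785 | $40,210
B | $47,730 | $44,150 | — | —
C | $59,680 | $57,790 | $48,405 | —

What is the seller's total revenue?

Total revenue: $193,620

Merging the schedules and taking the best 4: 59,680 (C-1), 58,980 (A-1), 57,790 (C-2), 54,685 (A-2)
First bid not allocated: $48,405.
Allocation: A 2, C 2. Every unit priced at $48,405.
Revenue = 4 × 48,405 = $193,620.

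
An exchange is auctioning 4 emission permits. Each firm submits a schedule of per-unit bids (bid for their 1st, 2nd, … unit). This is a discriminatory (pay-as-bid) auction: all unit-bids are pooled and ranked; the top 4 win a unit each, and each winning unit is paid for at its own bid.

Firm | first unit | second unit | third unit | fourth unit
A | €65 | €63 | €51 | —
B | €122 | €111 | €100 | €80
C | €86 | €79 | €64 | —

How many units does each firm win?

All unit-bids, highest first — top 4: 122 (B-1), 111 (B-2), 100 (B-3), 86 (C-1)
Next rejected bid: €80 (not a price — pay-as-bid).
Allocation: B 3, C 1.

B 3, C 1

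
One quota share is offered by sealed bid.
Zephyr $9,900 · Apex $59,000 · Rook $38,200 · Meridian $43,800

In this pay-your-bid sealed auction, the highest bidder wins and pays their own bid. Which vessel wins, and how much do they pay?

Apex pays $59,000

Rule: the highest bidder wins and pays their own bid.
Sorting bids: 59,000 (Apex) > 43,800 (Meridian) > 38,200 (Rook) > 9,900 (Zephyr)
Apex has the highest bid and pays exactly that: $59,000.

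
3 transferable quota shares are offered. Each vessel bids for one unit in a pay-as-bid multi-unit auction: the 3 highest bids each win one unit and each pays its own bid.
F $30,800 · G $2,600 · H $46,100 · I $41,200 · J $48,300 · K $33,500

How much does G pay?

G pays $0

Sorting: 48,300 (J), 46,100 (H), 41,200 (I), 33,500 (K), 30,800 (F), …
The 3 highest are J, H, I.
G does not win → $0.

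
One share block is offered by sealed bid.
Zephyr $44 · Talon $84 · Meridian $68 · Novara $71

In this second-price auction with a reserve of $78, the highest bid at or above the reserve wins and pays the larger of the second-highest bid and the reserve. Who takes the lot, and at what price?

Talon pays $78

Rule: the highest bid at or above the reserve wins and pays the larger of the second-highest bid and the reserve.
Bids ranked: 84 (Talon) > 71 (Novara) > 68 (Meridian) > 44 (Zephyr)
Talon has the top bid at or above the reserve ($84).
Second-highest bid $71 is below the reserve $78, so the reserve binds → payment $78.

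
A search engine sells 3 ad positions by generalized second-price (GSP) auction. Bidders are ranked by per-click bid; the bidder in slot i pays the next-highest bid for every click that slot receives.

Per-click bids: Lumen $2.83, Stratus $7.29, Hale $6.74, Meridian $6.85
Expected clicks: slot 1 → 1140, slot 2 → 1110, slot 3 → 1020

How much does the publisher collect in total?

Total revenue: $18177.00

Per-click bids in order: $7.29 (Stratus) > $6.85 (Meridian) > $6.74 (Hale) > $2.83 (Lumen)
Slot 1: Stratus pays $6.85 × 1140 = $7809.00
Slot 2: Meridian pays $6.74 × 1110 = $7481.40
Slot 3: Hale pays $2.83 × 1020 = $2886.60
Total = $18177.00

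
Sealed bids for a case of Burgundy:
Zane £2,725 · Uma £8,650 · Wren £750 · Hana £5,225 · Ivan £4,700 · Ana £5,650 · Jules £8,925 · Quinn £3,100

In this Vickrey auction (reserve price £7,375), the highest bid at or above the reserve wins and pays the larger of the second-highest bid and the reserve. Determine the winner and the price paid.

Sorting bids: 8,925 (Jules) > 8,650 (Uma) > 5,650 (Ana) > 5,225 (Hana) > 4,700 (Ivan) > 3,100 (Quinn) > …
Jules has the top bid at or above the reserve (£8,925).
Second-highest bid £8,650 exceeds the reserve £7,375 → payment £8,650.

Jules pays £8,650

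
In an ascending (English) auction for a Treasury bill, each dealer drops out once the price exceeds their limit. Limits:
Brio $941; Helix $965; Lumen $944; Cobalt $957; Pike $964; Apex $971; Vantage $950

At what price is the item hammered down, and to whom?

Limits ranked: 971 (Apex) > 965 (Helix) > 964 (Pike) > 957 (Cobalt) > 950 (Vantage) > 944 (Lumen) > …
Helix is the last rival to drop out, at $965; Apex remains and wins at that price.

Apex wins at $965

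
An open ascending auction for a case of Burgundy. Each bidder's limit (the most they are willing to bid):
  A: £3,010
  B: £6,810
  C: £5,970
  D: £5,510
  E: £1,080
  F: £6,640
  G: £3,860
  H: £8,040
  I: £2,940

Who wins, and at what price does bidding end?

Rule: the price rises until one bidder remains; the winner pays the price at which the last rival dropped out.
Limits ranked: 8,040 (H) > 6,810 (B) > 6,640 (F) > 5,970 (C) > 5,510 (D) > 3,860 (G) > …
Bidding ends when B exits at £6,810; H takes it.

H wins at £6,810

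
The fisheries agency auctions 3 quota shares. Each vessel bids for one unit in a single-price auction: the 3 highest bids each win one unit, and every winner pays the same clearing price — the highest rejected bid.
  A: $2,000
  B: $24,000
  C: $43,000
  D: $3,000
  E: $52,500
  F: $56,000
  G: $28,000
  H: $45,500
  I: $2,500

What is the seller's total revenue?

Bids ranked high→low: 56,000 (F), 52,500 (E), 45,500 (H), 43,000 (C), 28,000 (G), …
Top 3: F, E, H.
Highest unsuccessful bid: $43,000 → clearing price.
Total revenue = 3 × $43,000 = $129,000.

Total revenue: $129,000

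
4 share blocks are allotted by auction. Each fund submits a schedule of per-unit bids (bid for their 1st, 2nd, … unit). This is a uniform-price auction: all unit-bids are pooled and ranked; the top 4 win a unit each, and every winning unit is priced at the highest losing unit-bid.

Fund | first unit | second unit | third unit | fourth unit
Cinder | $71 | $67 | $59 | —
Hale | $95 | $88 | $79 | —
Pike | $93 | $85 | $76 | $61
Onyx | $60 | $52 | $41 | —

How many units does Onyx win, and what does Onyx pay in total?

Onyx: 0 units, pays $0

Pooled unit-bids ranked (top 4): 95 (Hale-1), 93 (Pike-1), 88 (Hale-2), 85 (Pike-2)
The (k+1)-th unit-bid is $79.
Onyx wins 0 unit(s) at $79 each.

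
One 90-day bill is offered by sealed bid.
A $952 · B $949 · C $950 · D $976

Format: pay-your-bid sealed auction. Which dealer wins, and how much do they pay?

Rule: the highest bidder wins and pays their own bid.
Sorting bids: 976 (D) > 952 (A) > 950 (C) > 949 (B)
D has the highest bid and pays exactly that: $976.

D pays $976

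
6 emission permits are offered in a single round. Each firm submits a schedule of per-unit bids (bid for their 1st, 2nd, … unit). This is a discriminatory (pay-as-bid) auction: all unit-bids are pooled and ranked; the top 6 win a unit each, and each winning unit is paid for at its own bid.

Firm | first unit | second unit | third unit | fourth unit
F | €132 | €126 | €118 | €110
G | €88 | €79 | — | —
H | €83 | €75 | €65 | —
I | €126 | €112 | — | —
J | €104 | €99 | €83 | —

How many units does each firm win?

All unit-bids, highest first — top 6: 132 (F-1), 126 (F-2), 126 (I-1), 118 (F-3), 112 (I-2), 110 (F-4)
Next rejected bid: €104 (not a price — pay-as-bid).
Allocation: F 4, I 2.

F 4, I 2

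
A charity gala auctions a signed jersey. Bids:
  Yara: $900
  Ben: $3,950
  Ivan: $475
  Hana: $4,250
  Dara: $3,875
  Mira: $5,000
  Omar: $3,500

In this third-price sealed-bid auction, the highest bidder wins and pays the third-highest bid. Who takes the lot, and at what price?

Third-price sealed-bid auction: the highest bidder wins and pays the third-highest bid.
Bids in order: 5,000 (Mira) > 4,250 (Hana) > 3,950 (Ben) > 3,875 (Dara) > 3,500 (Omar) > 900 (Yara) > …
Mira is highest; pays the third-highest bid, $3,950.

Mira pays $3,950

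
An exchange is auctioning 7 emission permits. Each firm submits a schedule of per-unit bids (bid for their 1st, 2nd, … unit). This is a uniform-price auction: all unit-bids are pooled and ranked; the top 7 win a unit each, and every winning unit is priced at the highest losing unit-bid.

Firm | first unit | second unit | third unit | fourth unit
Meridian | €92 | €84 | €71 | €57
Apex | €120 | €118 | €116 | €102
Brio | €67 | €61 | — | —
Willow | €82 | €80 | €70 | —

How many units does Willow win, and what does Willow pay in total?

Willow: 1 unit, pays €80

All unit-bids, highest first — top 7: 120 (Apex-1), 118 (Apex-2), 116 (Apex-3), 102 (Apex-4), 92 (Meridian-1), 84 (Meridian-2), 82 (Willow-1)
Highest rejected unit-bid = €80.
Willow wins 1 unit(s) at €80 each.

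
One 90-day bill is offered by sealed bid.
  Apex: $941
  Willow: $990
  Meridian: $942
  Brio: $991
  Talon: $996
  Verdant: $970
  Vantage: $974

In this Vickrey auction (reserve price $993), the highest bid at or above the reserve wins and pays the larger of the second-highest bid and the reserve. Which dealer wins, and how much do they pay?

Talon pays $993

Rule: the highest bid at or above the reserve wins and pays the larger of the second-highest bid and the reserve.
Sorting bids: 996 (Talon) > 991 (Brio) > 990 (Willow) > 974 (Vantage) > 970 (Verdant) > 942 (Meridian) > …
Highest eligible bid: Talon at $996.
max(second-highest $991, reserve $993) = $993.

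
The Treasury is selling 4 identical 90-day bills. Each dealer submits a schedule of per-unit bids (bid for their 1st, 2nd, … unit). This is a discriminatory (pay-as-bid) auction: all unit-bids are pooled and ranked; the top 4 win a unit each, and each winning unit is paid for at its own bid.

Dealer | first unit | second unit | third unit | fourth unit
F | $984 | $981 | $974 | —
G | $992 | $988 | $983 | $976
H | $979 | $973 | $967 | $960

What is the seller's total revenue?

Merging the schedules and taking the best 4: 992 (G-1), 988 (G-2), 984 (F-1), 983 (G-3)
Next rejected bid: $981 (not a price — pay-as-bid).
Each winning unit pays its own bid.
Revenue = 992 + 988 + 984 + 983 = $3,947.

Total revenue: $3,947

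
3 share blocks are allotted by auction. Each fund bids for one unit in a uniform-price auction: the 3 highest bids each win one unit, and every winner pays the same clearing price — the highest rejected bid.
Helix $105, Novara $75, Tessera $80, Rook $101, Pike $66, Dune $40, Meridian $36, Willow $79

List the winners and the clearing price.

Helix, Rook, Tessera; each pays $79

Sorting: 105 (Helix), 101 (Rook), 80 (Tessera), 79 (Willow), 75 (Novara), …
Top 3: Helix, Rook, Tessera.
Clearing price = highest rejected bid = $79.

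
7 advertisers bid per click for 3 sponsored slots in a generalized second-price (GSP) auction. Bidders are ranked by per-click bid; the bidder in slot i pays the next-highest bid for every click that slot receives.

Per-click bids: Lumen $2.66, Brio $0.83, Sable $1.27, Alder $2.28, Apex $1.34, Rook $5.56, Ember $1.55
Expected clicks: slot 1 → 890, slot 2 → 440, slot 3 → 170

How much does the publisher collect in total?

Total revenue: $3634.10

Sorting advertisers: $5.56 (Rook) > $2.66 (Lumen) > $2.28 (Alder) > $1.55 (Ember) > …
Slot 1: Rook pays $2.66 × 890 = $2367.40
Slot 2: Lumen pays $2.28 × 440 = $1003.20
Slot 3: Alder pays $1.55 × 170 = $263.50
Total = $3634.10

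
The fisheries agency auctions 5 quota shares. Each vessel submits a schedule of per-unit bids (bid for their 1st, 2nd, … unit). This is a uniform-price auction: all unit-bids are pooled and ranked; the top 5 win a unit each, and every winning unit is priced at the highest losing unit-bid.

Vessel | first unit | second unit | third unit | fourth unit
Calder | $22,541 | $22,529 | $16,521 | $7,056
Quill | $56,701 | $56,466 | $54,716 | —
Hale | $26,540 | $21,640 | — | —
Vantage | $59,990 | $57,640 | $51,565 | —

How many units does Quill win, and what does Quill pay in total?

All unit-bids, highest first — top 5: 59,990 (Vantage-1), 57,640 (Vantage-2), 56,701 (Quill-1), 56,466 (Quill-2), 54,716 (Quill-3)
Highest rejected unit-bid = $51,565.
Quill wins 3 unit(s) at $51,565 each.

Quill: 3 units, pays $154,695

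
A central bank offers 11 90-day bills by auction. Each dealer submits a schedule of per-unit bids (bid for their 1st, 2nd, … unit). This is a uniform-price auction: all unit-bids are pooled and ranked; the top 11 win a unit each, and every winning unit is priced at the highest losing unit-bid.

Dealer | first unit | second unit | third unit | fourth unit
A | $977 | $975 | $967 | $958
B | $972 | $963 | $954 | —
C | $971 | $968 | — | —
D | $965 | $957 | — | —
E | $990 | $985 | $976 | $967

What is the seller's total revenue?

Total revenue: $10,593

Pooled unit-bids ranked (top 11): 990 (E-1), 985 (E-2), 977 (A-1), 976 (E-3), 975 (A-2), 972 (B-1), 971 (C-1), 968 (C-2), 967 (A-3), 967 (E-4), 965 (D-1)
Highest rejected unit-bid = $963.
Allocation: A 3, B 1, C 2, D 1, E 4. Every unit priced at $963.
Revenue = 11 × 963 = $10,593.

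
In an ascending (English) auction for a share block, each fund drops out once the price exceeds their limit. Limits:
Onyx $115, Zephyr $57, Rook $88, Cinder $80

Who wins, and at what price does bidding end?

Open ascending-bid auction: the price rises until one bidder remains; the winner pays the price at which the last rival dropped out.
Limits in order: 115 (Onyx) > 88 (Rook) > 80 (Cinder) > 57 (Zephyr)
Rook is the last rival to drop out, at $88; Onyx remains and wins at that price.

Onyx wins at $88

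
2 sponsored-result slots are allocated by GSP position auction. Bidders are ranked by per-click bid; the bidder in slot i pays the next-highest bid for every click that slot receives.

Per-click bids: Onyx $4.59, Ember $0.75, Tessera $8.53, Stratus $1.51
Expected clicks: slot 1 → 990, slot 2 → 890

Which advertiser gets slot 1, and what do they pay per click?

Tessera; $4.59 per click

Per-click bids in order: $8.53 (Tessera) > $4.59 (Onyx) > $1.51 (Stratus) > …
Slot 1 goes to the first-ranked bidder, Tessera, who pays the next bid down: $4.59/click.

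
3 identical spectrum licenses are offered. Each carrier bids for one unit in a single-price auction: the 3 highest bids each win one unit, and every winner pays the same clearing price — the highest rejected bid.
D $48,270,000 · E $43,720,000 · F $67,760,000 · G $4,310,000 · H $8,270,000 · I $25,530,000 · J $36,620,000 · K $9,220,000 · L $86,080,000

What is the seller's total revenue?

Ordering the bids: 86,080,000 (L), 67,760,000 (F), 48,270,000 (D), 43,720,000 (E), 36,620,000 (J), …
Winners (3 units): L, F, D.
Highest unsuccessful bid: $43,720,000 → clearing price.
Total revenue = 3 × $43,720,000 = $131,160,000.

Total revenue: $131,160,000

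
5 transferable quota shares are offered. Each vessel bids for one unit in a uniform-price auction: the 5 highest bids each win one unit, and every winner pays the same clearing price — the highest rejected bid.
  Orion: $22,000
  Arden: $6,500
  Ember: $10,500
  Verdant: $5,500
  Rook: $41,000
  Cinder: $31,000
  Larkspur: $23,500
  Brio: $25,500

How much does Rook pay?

Rook pays $10,500

Bids ranked high→low: 41,000 (Rook), 31,000 (Cinder), 25,500 (Brio), 23,500 (Larkspur), 22,000 (Orion), 10,500 (Ember), 6,500 (Arden), …
Top 5: Rook, Cinder, Brio, Larkspur, Orion.
Highest unsuccessful bid: $10,500 → clearing price.
Rook wins → pays $10,500.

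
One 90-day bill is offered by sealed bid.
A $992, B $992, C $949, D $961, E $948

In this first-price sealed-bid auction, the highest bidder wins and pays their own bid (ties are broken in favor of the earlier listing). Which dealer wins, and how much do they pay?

A pays $992

First-price sealed-bid auction: the highest bidder wins and pays their own bid.
Bids ranked: 992 (A) > 992 (B) > 961 (D) > 949 (C) > 948 (E)
A and B tie at $992; tie-break gives it to A.
A has the highest bid and pays exactly that: $992.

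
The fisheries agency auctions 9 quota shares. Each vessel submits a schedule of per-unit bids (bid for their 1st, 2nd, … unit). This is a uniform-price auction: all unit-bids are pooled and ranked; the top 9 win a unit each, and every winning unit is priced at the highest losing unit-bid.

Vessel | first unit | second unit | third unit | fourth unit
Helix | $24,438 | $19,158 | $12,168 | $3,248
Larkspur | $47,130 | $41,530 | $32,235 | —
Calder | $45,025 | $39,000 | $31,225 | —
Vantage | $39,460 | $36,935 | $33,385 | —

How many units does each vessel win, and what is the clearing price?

Pooled unit-bids ranked (top 9): 47,130 (Larkspur-1), 45,025 (Calder-1), 41,530 (Larkspur-2), 39,460 (Vantage-1), 39,000 (Calder-2), 36,935 (Vantage-2), 33,385 (Vantage-3), 32,235 (Larkspur-3), 31,225 (Calder-3)
Highest rejected unit-bid = $24,438.
Allocation: Calder 3, Larkspur 3, Vantage 3.

Calder 3, Larkspur 3, Vantage 3; clearing price $24,438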